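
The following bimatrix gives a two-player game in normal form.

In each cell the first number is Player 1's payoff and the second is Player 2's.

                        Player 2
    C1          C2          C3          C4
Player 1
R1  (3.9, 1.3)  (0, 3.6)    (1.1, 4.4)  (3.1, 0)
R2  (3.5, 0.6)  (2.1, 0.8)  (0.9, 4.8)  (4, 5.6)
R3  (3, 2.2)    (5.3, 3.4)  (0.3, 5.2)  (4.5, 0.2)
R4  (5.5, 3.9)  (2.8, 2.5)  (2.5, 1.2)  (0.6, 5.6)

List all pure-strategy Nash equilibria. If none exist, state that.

No pure-strategy Nash equilibrium.

(R1, C1): Player 1 can switch to R4 (3.9 → 5.5). Not NE.
(R1, C2): Player 1 can switch to R2 (0 → 2.1). Not NE.
(R1, C3): Player 1 can switch to R4 (1.1 → 2.5). Not NE.
(R1, C4): Player 1 can switch to R2 (3.1 → 4). Not NE.
(R2, C1): Player 1 can switch to R1 (3.5 → 3.9). Not NE.
(R2, C2): Player 1 can switch to R3 (2.1 → 5.3). Not NE.
(R2, C3): Player 1 can switch to R1 (0.9 → 1.1). Not NE.
(R2, C4): Player 1 can switch to R3 (4 → 4.5). Not NE.
(R3, C1): Player 1 can switch to R1 (3 → 3.9). Not NE.
(R3, C2): Player 2 can switch to C3 (3.4 → 5.2). Not NE.
(The remaining 6 profiles each have a profitable deviation by the same check.)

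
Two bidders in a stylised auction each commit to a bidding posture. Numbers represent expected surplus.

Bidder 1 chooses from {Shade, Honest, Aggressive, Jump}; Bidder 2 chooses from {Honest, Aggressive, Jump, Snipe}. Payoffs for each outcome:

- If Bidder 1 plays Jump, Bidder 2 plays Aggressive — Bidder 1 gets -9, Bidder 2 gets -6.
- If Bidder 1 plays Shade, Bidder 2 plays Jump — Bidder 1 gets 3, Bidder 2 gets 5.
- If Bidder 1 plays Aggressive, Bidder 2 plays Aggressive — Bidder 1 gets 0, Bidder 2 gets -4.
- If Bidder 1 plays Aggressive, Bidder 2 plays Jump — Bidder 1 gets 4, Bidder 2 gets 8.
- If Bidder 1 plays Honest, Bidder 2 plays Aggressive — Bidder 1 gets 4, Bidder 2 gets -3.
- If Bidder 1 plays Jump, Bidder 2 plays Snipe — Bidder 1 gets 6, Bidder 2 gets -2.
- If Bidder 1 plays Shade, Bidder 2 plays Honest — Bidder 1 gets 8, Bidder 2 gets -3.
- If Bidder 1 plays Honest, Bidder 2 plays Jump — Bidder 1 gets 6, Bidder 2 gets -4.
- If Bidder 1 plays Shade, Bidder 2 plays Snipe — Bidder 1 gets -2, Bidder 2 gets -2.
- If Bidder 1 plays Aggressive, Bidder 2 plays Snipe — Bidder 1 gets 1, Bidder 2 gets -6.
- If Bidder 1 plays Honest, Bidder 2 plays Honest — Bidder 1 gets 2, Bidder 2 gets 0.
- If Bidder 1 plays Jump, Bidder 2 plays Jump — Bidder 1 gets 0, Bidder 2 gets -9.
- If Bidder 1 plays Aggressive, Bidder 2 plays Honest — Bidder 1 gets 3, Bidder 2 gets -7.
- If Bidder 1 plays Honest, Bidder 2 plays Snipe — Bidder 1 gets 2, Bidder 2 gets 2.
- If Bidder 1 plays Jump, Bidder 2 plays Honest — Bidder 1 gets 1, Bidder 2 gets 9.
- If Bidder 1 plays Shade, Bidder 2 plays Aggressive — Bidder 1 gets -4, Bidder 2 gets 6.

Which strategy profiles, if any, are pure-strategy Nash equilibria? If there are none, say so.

For each strategy profile, look for a profitable unilateral deviation.
(Shade, Honest): Bidder 2 can switch to Aggressive (-3 → 6). Not NE.
(Shade, Aggressive): Bidder 1 can switch to Honest (-4 → 4). Not NE.
(Shade, Jump): Bidder 1 can switch to Honest (3 → 6). Not NE.
(Shade, Snipe): Bidder 1 can switch to Honest (-2 → 2). Not NE.
(Honest, Honest): Bidder 1 can switch to Shade (2 → 8). Not NE.
(Honest, Aggressive): Bidder 2 can switch to Honest (-3 → 0). Not NE.
(The remaining 10 profiles each have a profitable deviation by the same check.)

No pure-strategy Nash equilibrium.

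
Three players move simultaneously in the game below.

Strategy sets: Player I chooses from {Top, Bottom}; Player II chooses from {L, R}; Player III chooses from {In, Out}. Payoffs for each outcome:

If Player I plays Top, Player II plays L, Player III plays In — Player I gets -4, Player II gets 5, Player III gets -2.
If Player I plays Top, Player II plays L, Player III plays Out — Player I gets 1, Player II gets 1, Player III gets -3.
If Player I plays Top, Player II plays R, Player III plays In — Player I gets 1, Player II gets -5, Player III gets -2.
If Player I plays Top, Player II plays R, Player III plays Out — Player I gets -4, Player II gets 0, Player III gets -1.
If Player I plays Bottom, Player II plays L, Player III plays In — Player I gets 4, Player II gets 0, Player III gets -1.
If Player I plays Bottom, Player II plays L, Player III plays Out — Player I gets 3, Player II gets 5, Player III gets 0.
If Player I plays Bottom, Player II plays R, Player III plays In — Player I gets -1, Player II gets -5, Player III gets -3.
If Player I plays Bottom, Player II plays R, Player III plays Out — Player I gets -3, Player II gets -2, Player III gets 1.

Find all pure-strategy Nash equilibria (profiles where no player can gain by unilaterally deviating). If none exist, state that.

For each player, find the best response to each opponent profile; mutual best responses are the pure NE.
Player I against (L, In): payoffs -4, 4 → best response Bottom.
Player I against (L, Out): payoffs 1, 3 → best response Bottom.
Player I against (R, In): payoffs 1, -1 → best response Top.
Player I against (R, Out): payoffs -4, -3 → best response Bottom.
Player II against (Top, In): payoffs 5, -5 → best response L.
Player II against (Top, Out): payoffs 1, 0 → best response L.
Player II against (Bottom, In): payoffs 0, -5 → best response L.
Player II against (Bottom, Out): payoffs 5, -2 → best response L.
Player III against (Top, L): payoffs -2, -3 → best response In.
Player III against (Top, R): payoffs -2, -1 → best response Out.
Player III against (Bottom, L): payoffs -1, 0 → best response Out.
Player III against (Bottom, R): payoffs -3, 1 → best response Out.
Mutual best responses: (Bottom, L, Out).

The unique pure-strategy Nash equilibrium is (Bottom, L, Out).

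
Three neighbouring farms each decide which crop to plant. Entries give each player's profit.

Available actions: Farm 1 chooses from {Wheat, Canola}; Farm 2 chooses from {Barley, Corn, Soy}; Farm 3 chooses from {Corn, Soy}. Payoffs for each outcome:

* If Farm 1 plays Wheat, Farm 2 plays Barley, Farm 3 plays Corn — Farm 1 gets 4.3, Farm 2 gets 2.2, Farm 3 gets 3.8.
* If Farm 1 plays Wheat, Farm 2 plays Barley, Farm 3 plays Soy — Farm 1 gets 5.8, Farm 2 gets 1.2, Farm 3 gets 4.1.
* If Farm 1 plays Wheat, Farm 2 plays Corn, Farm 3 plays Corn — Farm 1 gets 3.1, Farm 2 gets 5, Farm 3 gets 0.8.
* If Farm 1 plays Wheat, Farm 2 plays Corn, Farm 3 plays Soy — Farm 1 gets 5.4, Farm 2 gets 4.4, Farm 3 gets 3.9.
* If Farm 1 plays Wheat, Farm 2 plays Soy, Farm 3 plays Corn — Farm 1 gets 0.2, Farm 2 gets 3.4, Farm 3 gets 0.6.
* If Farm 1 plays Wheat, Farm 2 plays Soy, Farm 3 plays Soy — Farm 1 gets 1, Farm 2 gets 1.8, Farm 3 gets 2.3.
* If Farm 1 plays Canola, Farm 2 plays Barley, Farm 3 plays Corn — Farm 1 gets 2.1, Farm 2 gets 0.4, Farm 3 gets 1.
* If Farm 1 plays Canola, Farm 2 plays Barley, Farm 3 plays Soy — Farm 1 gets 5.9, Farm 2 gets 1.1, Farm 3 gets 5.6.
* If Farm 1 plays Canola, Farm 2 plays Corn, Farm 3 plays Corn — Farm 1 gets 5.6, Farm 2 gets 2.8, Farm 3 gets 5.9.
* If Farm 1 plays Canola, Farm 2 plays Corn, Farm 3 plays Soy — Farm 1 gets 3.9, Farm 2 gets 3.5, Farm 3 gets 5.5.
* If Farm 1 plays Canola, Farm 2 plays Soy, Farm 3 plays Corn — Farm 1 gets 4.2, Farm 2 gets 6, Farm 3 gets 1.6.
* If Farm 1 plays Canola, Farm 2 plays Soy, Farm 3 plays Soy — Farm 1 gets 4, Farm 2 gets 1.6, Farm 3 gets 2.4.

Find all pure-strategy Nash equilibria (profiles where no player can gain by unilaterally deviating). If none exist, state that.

Pure NE: (Wheat, Corn, Soy)

For each player, find the best response to each opponent profile; mutual best responses are the pure NE.
Farm 1 against (Barley, Corn): payoffs 4.3, 2.1 → best response Wheat.
Farm 1 against (Barley, Soy): payoffs 5.8, 5.9 → best response Canola.
Farm 1 against (Corn, Corn): payoffs 3.1, 5.6 → best response Canola.
Farm 1 against (Corn, Soy): payoffs 5.4, 3.9 → best response Wheat.
Farm 1 against (Soy, Corn): payoffs 0.2, 4.2 → best response Canola.
Farm 1 against (Soy, Soy): payoffs 1, 4 → best response Canola.
Farm 2 against (Wheat, Corn): payoffs 2.2, 5, 3.4 → best response Corn.
Farm 2 against (Wheat, Soy): payoffs 1.2, 4.4, 1.8 → best response Corn.
Farm 2 against (Canola, Corn): payoffs 0.4, 2.8, 6 → best response Soy.
Farm 2 against (Canola, Soy): payoffs 1.1, 3.5, 1.6 → best response Corn.
Farm 3 against (Wheat, Barley): payoffs 3.8, 4.1 → best response Soy.
Farm 3 against (Wheat, Corn): payoffs 0.8, 3.9 → best response Soy.
Farm 3 against (Wheat, Soy): payoffs 0.6, 2.3 → best response Soy.
Farm 3 against (Canola, Barley): payoffs 1, 5.6 → best response Soy.
Farm 3 against (Canola, Corn): payoffs 5.9, 5.5 → best response Corn.
Farm 3 against (Canola, Soy): payoffs 1.6, 2.4 → best response Soy.
Mutual best responses: (Wheat, Corn, Soy).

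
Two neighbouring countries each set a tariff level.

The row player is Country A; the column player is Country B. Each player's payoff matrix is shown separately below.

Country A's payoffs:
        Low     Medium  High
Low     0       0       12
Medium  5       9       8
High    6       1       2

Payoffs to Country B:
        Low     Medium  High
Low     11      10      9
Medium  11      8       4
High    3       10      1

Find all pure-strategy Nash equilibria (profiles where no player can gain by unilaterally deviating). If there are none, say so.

Check each profile: it is a Nash equilibrium iff no player can strictly gain by switching unilaterally.
(Low, Low): Country A can switch to Medium (0 → 5). Not NE.
(Low, Medium): Country A can switch to Medium (0 → 9). Not NE.
(Low, High): Country B can switch to Low (9 → 11). Not NE.
(Medium, Low): Country A can switch to High (5 → 6). Not NE.
(Medium, Medium): Country B can switch to Low (8 → 11). Not NE.
(Medium, High): Country A can switch to Low (8 → 12). Not NE.
(High, Low): Country B can switch to Medium (3 → 10). Not NE.
(High, Medium): Country A can switch to Medium (1 → 9). Not NE.
(High, High): Country A can switch to Low (2 → 12). Not NE.

No pure-strategy Nash equilibrium.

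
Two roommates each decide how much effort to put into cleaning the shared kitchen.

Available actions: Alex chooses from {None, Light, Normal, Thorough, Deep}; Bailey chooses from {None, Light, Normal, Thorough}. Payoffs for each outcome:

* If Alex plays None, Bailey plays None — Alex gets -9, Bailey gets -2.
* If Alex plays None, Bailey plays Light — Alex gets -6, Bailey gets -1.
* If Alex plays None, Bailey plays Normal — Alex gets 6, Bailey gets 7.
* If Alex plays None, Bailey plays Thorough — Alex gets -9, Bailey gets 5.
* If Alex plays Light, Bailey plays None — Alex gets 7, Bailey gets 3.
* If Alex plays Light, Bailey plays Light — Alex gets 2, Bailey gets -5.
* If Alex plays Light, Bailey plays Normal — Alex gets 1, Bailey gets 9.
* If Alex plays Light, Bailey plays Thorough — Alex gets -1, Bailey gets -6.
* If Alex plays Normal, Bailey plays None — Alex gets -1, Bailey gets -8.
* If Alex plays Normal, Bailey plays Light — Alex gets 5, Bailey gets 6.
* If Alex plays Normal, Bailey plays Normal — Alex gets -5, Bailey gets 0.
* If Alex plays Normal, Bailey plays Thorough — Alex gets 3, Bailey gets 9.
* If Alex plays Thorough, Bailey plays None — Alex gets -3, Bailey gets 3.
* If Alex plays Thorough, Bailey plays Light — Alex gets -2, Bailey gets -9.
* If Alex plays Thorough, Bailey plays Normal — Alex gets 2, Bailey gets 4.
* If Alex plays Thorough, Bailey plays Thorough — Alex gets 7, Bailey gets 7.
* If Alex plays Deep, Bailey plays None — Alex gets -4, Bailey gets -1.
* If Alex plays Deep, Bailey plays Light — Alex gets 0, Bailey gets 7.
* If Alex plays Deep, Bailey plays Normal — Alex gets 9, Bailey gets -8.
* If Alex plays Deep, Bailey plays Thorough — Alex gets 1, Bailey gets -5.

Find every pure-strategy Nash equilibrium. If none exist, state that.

Alex against None: payoffs -9, 7, -1, -3, -4 → best response Light.
Alex against Light: payoffs -6, 2, 5, -2, 0 → best response Normal.
Alex against Normal: payoffs 6, 1, -5, 2, 9 → best response Deep.
Alex against Thorough: payoffs -9, -1, 3, 7, 1 → best response Thorough.
Bailey against None: payoffs -2, -1, 7, 5 → best response Normal.
Bailey against Light: payoffs 3, -5, 9, -6 → best response Normal.
Bailey against Normal: payoffs -8, 6, 0, 9 → best response Thorough.
Bailey against Thorough: payoffs 3, -9, 4, 7 → best response Thorough.
Bailey against Deep: payoffs -1, 7, -8, -5 → best response Light.
Mutual best responses: (Thorough, Thorough).

(Thorough, Thorough)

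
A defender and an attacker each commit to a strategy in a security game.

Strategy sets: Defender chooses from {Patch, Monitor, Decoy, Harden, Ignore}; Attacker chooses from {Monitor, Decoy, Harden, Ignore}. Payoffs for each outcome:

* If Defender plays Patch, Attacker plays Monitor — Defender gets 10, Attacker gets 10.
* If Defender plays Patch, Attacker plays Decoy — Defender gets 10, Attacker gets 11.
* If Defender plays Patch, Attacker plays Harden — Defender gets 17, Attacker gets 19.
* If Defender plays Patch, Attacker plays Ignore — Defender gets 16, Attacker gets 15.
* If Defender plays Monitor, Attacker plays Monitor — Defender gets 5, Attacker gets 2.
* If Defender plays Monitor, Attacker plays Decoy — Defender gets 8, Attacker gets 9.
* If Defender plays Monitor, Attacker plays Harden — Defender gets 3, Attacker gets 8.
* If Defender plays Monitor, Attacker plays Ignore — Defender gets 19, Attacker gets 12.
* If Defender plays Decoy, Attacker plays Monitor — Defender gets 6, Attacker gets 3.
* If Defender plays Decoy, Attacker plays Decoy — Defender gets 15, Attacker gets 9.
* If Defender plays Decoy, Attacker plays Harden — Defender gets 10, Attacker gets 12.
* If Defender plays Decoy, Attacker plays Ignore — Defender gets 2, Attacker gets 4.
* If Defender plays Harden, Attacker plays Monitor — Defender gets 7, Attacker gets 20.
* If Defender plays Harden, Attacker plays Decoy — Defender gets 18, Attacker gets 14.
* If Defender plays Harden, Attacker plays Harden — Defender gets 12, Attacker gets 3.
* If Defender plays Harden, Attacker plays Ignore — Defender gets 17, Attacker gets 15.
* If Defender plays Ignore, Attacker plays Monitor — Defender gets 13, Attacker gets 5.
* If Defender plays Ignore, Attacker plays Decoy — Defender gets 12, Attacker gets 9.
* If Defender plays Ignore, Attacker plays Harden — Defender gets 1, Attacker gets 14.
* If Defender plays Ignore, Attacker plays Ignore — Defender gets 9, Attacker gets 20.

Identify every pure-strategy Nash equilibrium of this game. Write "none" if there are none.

Check each profile: it is a Nash equilibrium iff no player can strictly gain by switching unilaterally.
(Patch, Monitor): Defender can switch to Ignore (10 → 13). Not NE.
(Patch, Decoy): Defender can switch to Decoy (10 → 15). Not NE.
(Patch, Harden): Defender gets 17, best alternative 12; Attacker gets 19, best alternative 15. No profitable deviation — NE.
(Patch, Ignore): Defender can switch to Monitor (16 → 19). Not NE.
(Monitor, Monitor): Defender can switch to Patch (5 → 10). Not NE.
(Monitor, Decoy): Defender can switch to Patch (8 → 10). Not NE.
(Monitor, Harden): Defender can switch to Patch (3 → 17). Not NE.
(Monitor, Ignore): Defender gets 19, best alternative 17; Attacker gets 12, best alternative 9. No profitable deviation — NE.
(Decoy, Monitor): Defender can switch to Patch (6 → 10). Not NE.
(Decoy, Decoy): Defender can switch to Harden (15 → 18). Not NE.
(The remaining 10 profiles each have a profitable deviation by the same check.)

(Patch, Harden), (Monitor, Ignore)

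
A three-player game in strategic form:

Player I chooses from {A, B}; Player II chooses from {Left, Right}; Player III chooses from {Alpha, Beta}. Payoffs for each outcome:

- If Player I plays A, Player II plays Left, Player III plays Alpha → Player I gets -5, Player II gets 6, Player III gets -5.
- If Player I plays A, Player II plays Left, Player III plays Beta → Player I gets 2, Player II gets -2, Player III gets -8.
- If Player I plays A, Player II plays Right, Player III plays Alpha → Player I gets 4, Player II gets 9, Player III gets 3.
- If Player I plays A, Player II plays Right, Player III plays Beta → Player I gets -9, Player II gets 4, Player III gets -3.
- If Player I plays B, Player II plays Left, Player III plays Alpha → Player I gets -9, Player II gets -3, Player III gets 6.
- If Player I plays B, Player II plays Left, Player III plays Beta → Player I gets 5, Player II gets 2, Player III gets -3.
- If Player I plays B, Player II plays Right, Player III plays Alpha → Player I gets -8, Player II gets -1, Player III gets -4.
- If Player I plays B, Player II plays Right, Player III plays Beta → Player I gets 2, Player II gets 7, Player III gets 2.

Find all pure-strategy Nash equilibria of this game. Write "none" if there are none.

For each strategy profile, look for a profitable unilateral deviation.
(A, Left, Alpha): Player II can switch to Right (6 → 9). Not NE.
(A, Left, Beta): Player I can switch to B (2 → 5). Not NE.
(A, Right, Alpha): Player I gets 4, best alternative -8; Player II gets 9, best alternative 6; Player III gets 3, best alternative -3. No profitable deviation — NE.
(A, Right, Beta): Player I can switch to B (-9 → 2). Not NE.
(B, Left, Alpha): Player I can switch to A (-9 → -5). Not NE.
(B, Left, Beta): Player II can switch to Right (2 → 7). Not NE.
(B, Right, Alpha): Player I can switch to A (-8 → 4). Not NE.
(B, Right, Beta): Player I gets 2, best alternative -9; Player II gets 7, best alternative 2; Player III gets 2, best alternative -4. No profitable deviation — NE.

Pure-strategy Nash equilibria: (A, Right, Alpha); (B, Right, Beta)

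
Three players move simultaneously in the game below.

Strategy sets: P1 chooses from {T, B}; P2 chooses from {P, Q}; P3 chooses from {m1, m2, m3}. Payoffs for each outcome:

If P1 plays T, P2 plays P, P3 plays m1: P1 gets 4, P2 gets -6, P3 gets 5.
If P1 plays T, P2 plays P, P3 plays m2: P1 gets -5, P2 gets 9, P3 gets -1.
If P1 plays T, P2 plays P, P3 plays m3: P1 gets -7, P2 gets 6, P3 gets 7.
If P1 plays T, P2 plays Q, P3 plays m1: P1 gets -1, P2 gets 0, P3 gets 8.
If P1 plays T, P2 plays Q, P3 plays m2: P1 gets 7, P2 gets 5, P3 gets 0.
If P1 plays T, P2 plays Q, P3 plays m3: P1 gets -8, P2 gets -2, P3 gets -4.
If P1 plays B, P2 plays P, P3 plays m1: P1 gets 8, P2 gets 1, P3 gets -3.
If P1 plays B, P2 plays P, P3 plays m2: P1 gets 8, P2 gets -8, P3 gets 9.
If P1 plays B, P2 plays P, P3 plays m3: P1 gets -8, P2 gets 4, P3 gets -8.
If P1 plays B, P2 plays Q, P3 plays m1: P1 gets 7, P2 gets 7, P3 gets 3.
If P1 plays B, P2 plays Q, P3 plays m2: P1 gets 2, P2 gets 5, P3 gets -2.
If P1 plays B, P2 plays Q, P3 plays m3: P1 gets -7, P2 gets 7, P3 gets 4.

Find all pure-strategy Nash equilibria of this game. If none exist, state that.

Pure-strategy Nash equilibria: (T, P, m3); (B, Q, m3)

(T, P, m1): P1 can switch to B (4 → 8). Not NE.
(T, P, m2): P1 can switch to B (-5 → 8). Not NE.
(T, P, m3): P1 gets -7, best alternative -8; P2 gets 6, best alternative -2; P3 gets 7, best alternative 5. No profitable deviation — NE.
(T, Q, m1): P1 can switch to B (-1 → 7). Not NE.
(T, Q, m2): P2 can switch to P (5 → 9). Not NE.
(T, Q, m3): P1 can switch to B (-8 → -7). Not NE.
(B, P, m1): P2 can switch to Q (1 → 7). Not NE.
(B, P, m2): P2 can switch to Q (-8 → 5). Not NE.
(B, P, m3): P1 can switch to T (-8 → -7). Not NE.
(B, Q, m1): P3 can switch to m3 (3 → 4). Not NE.
(B, Q, m2): P1 can switch to T (2 → 7). Not NE.
(B, Q, m3): P1 gets -7, best alternative -8; P2 gets 7, best alternative 4; P3 gets 4, best alternative 3. No profitable deviation — NE.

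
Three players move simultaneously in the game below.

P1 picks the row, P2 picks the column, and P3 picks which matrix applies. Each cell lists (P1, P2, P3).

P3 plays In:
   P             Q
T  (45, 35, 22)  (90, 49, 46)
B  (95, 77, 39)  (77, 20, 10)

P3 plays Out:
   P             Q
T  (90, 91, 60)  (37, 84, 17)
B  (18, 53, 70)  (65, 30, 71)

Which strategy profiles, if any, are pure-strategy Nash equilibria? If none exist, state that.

Mark each player's best response to every combination of opponents' strategies; a profile where every player is best-responding is a pure Nash equilibrium.
P1 against (P, In): payoffs 45, 95 → best response B.
P1 against (P, Out): payoffs 90, 18 → best response T.
P1 against (Q, In): payoffs 90, 77 → best response T.
P1 against (Q, Out): payoffs 37, 65 → best response B.
P2 against (T, In): payoffs 35, 49 → best response Q.
P2 against (T, Out): payoffs 91, 84 → best response P.
P2 against (B, In): payoffs 77, 20 → best response P.
P2 against (B, Out): payoffs 53, 30 → best response P.
P3 against (T, P): payoffs 22, 60 → best response Out.
P3 against (T, Q): payoffs 46, 17 → best response In.
P3 against (B, P): payoffs 39, 70 → best response Out.
P3 against (B, Q): payoffs 10, 71 → best response Out.
Mutual best responses: (T, P, Out); (T, Q, In).

The pure Nash equilibria are (T, P, Out); (T, Q, In).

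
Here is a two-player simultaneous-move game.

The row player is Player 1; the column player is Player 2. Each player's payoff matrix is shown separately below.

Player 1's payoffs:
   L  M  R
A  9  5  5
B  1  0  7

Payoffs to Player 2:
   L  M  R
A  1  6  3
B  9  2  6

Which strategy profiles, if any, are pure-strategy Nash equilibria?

(A, L): Player 2 can switch to M (1 → 6). Not NE.
(A, M): Player 1 gets 5, best alternative 0; Player 2 gets 6, best alternative 3. No profitable deviation — NE.
(A, R): Player 1 can switch to B (5 → 7). Not NE.
(B, L): Player 1 can switch to A (1 → 9). Not NE.
(B, M): Player 1 can switch to A (0 → 5). Not NE.
(B, R): Player 2 can switch to L (6 → 9). Not NE.

The unique pure-strategy Nash equilibrium is (A, M).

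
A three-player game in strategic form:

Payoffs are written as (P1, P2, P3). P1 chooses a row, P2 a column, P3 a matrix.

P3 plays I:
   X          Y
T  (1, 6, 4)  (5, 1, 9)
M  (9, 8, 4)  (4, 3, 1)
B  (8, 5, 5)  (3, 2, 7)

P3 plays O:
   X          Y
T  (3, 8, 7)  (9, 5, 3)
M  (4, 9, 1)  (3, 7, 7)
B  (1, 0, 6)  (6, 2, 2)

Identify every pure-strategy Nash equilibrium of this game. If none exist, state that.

P1 against (X, I): payoffs 1, 9, 8 → best response M.
P1 against (X, O): payoffs 3, 4, 1 → best response M.
P1 against (Y, I): payoffs 5, 4, 3 → best response T.
P1 against (Y, O): payoffs 9, 3, 6 → best response T.
P2 against (T, I): payoffs 6, 1 → best response X.
P2 against (T, O): payoffs 8, 5 → best response X.
P2 against (M, I): payoffs 8, 3 → best response X.
P2 against (M, O): payoffs 9, 7 → best response X.
P2 against (B, I): payoffs 5, 2 → best response X.
P2 against (B, O): payoffs 0, 2 → best response Y.
P3 against (T, X): payoffs 4, 7 → best response O.
P3 against (T, Y): payoffs 9, 3 → best response I.
P3 against (M, X): payoffs 4, 1 → best response I.
P3 against (M, Y): payoffs 1, 7 → best response O.
P3 against (B, X): payoffs 5, 6 → best response O.
P3 against (B, Y): payoffs 7, 2 → best response I.
Mutual best responses: (M, X, I).

Pure NE: (M, X, I)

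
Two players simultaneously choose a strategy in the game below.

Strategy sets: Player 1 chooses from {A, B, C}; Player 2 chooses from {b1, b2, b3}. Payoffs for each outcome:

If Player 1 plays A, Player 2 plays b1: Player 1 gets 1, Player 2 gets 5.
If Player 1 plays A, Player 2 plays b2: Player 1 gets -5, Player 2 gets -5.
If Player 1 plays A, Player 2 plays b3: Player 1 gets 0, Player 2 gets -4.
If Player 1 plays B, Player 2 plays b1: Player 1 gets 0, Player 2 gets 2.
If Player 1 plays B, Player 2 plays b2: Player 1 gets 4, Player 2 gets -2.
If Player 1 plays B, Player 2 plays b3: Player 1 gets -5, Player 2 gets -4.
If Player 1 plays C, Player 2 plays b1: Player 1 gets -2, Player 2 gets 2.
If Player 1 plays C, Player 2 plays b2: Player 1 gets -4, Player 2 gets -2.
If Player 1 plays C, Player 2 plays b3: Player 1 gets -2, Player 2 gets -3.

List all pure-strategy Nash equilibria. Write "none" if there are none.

The unique pure-strategy Nash equilibrium is (A, b1).

Player 1 against b1: payoffs 1, 0, -2 → best response A.
Player 1 against b2: payoffs -5, 4, -4 → best response B.
Player 1 against b3: payoffs 0, -5, -2 → best response A.
Player 2 against A: payoffs 5, -5, -4 → best response b1.
Player 2 against B: payoffs 2, -2, -4 → best response b1.
Player 2 against C: payoffs 2, -2, -3 → best response b1.
Mutual best responses: (A, b1).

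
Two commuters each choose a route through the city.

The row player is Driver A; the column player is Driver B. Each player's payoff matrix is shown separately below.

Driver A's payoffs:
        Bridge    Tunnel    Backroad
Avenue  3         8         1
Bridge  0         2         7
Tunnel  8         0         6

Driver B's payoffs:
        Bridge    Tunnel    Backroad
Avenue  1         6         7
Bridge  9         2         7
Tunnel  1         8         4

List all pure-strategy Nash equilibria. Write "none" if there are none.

none

Driver A against Bridge: payoffs 3, 0, 8 → best response Tunnel.
Driver A against Tunnel: payoffs 8, 2, 0 → best response Avenue.
Driver A against Backroad: payoffs 1, 7, 6 → best response Bridge.
Driver B against Avenue: payoffs 1, 6, 7 → best response Backroad.
Driver B against Bridge: payoffs 9, 2, 7 → best response Bridge.
Driver B against Tunnel: payoffs 1, 8, 4 → best response Tunnel.
No profile is a mutual best response for all players.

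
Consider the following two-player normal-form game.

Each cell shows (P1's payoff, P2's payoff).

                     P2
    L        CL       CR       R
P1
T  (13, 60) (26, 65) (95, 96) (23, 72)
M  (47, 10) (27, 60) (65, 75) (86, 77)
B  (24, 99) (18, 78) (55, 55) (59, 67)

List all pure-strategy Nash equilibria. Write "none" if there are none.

Pure-strategy Nash equilibria: (T, CR) and (M, R)

P1 against L: payoffs 13, 47, 24 → best response M.
P1 against CL: payoffs 26, 27, 18 → best response M.
P1 against CR: payoffs 95, 65, 55 → best response T.
P1 against R: payoffs 23, 86, 59 → best response M.
P2 against T: payoffs 60, 65, 96, 72 → best response CR.
P2 against M: payoffs 10, 60, 75, 77 → best response R.
P2 against B: payoffs 99, 78, 55, 67 → best response L.
Mutual best responses: (T, CR); (M, R).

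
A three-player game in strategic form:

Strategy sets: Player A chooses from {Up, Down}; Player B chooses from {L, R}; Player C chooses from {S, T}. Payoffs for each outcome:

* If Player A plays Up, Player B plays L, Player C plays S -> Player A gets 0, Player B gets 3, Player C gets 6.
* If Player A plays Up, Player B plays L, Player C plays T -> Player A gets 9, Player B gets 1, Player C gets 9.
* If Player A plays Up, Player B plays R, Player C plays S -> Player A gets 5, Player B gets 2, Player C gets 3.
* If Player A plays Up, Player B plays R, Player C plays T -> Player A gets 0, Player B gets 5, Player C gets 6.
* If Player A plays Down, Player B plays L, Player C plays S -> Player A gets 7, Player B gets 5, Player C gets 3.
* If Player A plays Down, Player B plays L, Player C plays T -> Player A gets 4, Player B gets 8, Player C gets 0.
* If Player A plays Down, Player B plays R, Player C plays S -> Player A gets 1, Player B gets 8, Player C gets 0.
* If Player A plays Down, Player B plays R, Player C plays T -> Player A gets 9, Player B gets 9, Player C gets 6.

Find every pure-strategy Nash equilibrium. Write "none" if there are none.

Pure NE: (Down, R, T)

Mark each player's best response to every combination of opponents' strategies; a profile where every player is best-responding is a pure Nash equilibrium.
Player A against (L, S): payoffs 0, 7 → best response Down.
Player A against (L, T): payoffs 9, 4 → best response Up.
Player A against (R, S): payoffs 5, 1 → best response Up.
Player A against (R, T): payoffs 0, 9 → best response Down.
Player B against (Up, S): payoffs 3, 2 → best response L.
Player B against (Up, T): payoffs 1, 5 → best response R.
Player B against (Down, S): payoffs 5, 8 → best response R.
Player B against (Down, T): payoffs 8, 9 → best response R.
Player C against (Up, L): payoffs 6, 9 → best response T.
Player C against (Up, R): payoffs 3, 6 → best response T.
Player C against (Down, L): payoffs 3, 0 → best response S.
Player C against (Down, R): payoffs 0, 6 → best response T.
Mutual best responses: (Down, R, T).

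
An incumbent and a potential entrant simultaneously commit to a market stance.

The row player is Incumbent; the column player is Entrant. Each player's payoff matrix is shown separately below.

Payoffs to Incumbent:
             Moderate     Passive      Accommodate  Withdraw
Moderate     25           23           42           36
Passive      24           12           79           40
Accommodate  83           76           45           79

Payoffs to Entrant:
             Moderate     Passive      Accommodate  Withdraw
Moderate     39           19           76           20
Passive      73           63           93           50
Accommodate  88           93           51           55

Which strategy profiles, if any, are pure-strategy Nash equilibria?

(Passive, Accommodate), (Accommodate, Passive)

(Moderate, Moderate): Incumbent can switch to Accommodate (25 → 83). Not NE.
(Moderate, Passive): Incumbent can switch to Accommodate (23 → 76). Not NE.
(Moderate, Accommodate): Incumbent can switch to Passive (42 → 79). Not NE.
(Moderate, Withdraw): Incumbent can switch to Passive (36 → 40). Not NE.
(Passive, Moderate): Incumbent can switch to Moderate (24 → 25). Not NE.
(Passive, Passive): Incumbent can switch to Moderate (12 → 23). Not NE.
(Passive, Accommodate): Incumbent gets 79, best alternative 45; Entrant gets 93, best alternative 73. No profitable deviation — NE.
(Passive, Withdraw): Incumbent can switch to Accommodate (40 → 79). Not NE.
(Accommodate, Moderate): Entrant can switch to Passive (88 → 93). Not NE.
(Accommodate, Passive): Incumbent gets 76, best alternative 23; Entrant gets 93, best alternative 88. No profitable deviation — NE.
(Accommodate, Accommodate): Incumbent can switch to Passive (45 → 79). Not NE.
(Accommodate, Withdraw): Entrant can switch to Moderate (55 → 88). Not NE.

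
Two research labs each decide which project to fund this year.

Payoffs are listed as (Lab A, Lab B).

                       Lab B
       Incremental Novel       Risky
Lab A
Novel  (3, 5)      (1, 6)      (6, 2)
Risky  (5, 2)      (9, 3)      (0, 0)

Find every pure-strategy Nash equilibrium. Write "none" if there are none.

For each player, find the best response to each opponent profile; mutual best responses are the pure NE.
Lab A against Incremental: payoffs 3, 5 → best response Risky.
Lab A against Novel: payoffs 1, 9 → best response Risky.
Lab A against Risky: payoffs 6, 0 → best response Novel.
Lab B against Novel: payoffs 5, 6, 2 → best response Novel.
Lab B against Risky: payoffs 2, 3, 0 → best response Novel.
Mutual best responses: (Risky, Novel).

Pure NE: (Risky, Novel)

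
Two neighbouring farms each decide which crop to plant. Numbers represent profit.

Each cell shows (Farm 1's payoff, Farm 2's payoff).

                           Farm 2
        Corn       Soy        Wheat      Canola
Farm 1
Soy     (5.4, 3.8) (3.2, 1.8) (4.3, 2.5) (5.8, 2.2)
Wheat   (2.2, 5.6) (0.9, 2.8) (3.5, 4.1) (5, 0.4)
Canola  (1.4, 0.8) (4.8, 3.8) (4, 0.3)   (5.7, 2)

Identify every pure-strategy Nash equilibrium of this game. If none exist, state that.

For each player, find the best response to each opponent profile; mutual best responses are the pure NE.
Farm 1 against Corn: payoffs 5.4, 2.2, 1.4 → best response Soy.
Farm 1 against Soy: payoffs 3.2, 0.9, 4.8 → best response Canola.
Farm 1 against Wheat: payoffs 4.3, 3.5, 4 → best response Soy.
Farm 1 against Canola: payoffs 5.8, 5, 5.7 → best response Soy.
Farm 2 against Soy: payoffs 3.8, 1.8, 2.5, 2.2 → best response Corn.
Farm 2 against Wheat: payoffs 5.6, 2.8, 4.1, 0.4 → best response Corn.
Farm 2 against Canola: payoffs 0.8, 3.8, 0.3, 2 → best response Soy.
Mutual best responses: (Soy, Corn); (Canola, Soy).

The pure Nash equilibria are (Soy, Corn), (Canola, Soy).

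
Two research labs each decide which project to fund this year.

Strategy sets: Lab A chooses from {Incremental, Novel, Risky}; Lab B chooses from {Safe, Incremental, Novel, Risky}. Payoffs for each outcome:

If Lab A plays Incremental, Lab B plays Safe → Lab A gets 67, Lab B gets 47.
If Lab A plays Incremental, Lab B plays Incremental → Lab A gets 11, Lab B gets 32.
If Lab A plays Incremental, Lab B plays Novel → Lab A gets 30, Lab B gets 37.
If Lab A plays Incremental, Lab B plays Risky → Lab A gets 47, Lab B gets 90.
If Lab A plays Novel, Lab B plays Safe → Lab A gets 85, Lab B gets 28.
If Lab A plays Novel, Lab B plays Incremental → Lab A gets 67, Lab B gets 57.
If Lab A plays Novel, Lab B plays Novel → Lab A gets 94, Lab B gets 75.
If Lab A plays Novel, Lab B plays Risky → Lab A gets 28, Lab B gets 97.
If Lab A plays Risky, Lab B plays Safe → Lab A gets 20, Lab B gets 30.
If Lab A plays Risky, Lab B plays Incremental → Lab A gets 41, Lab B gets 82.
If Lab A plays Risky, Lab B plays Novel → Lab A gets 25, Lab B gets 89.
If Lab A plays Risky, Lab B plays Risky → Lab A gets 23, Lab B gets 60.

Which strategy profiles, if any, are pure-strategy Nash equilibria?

The unique pure-strategy Nash equilibrium is (Incremental, Risky).

(Incremental, Safe): Lab A can switch to Novel (67 → 85). Not NE.
(Incremental, Incremental): Lab A can switch to Novel (11 → 67). Not NE.
(Incremental, Novel): Lab A can switch to Novel (30 → 94). Not NE.
(Incremental, Risky): Lab A gets 47, best alternative 28; Lab B gets 90, best alternative 47. No profitable deviation — NE.
(Novel, Safe): Lab B can switch to Incremental (28 → 57). Not NE.
(Novel, Incremental): Lab B can switch to Novel (57 → 75). Not NE.
(Novel, Novel): Lab B can switch to Risky (75 → 97). Not NE.
(The remaining 5 profiles each have a profitable deviation by the same check.)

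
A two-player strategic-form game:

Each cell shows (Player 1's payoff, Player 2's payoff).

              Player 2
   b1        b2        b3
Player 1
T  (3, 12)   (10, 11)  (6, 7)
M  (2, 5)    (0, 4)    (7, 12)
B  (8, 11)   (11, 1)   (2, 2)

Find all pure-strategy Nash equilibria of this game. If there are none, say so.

Mark each player's best response to every combination of opponents' strategies; a profile where every player is best-responding is a pure Nash equilibrium.
Player 1 against b1: payoffs 3, 2, 8 → best response B.
Player 1 against b2: payoffs 10, 0, 11 → best response B.
Player 1 against b3: payoffs 6, 7, 2 → best response M.
Player 2 against T: payoffs 12, 11, 7 → best response b1.
Player 2 against M: payoffs 5, 4, 12 → best response b3.
Player 2 against B: payoffs 11, 1, 2 → best response b1.
Mutual best responses: (M, b3); (B, b1).

(M, b3) and (B, b1)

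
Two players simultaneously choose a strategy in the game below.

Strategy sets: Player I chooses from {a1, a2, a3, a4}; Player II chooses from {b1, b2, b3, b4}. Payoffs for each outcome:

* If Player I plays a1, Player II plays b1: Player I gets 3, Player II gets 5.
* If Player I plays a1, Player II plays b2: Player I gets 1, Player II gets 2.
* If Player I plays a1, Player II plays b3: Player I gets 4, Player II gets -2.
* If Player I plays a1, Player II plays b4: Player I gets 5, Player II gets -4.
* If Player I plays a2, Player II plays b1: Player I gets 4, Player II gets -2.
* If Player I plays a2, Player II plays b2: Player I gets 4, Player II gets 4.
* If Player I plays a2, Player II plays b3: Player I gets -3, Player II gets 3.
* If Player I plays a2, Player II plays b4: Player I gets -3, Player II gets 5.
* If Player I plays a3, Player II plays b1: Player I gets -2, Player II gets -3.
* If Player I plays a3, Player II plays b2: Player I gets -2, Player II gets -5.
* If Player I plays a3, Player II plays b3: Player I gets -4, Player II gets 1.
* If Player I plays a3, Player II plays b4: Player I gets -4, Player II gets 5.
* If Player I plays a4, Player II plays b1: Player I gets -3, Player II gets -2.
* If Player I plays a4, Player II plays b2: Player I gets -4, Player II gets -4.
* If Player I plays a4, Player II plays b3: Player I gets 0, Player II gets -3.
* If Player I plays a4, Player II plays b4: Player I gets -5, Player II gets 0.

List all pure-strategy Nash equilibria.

There is no pure-strategy Nash equilibrium.

Player I against b1: payoffs 3, 4, -2, -3 → best response a2.
Player I against b2: payoffs 1, 4, -2, -4 → best response a2.
Player I against b3: payoffs 4, -3, -4, 0 → best response a1.
Player I against b4: payoffs 5, -3, -4, -5 → best response a1.
Player II against a1: payoffs 5, 2, -2, -4 → best response b1.
Player II against a2: payoffs -2, 4, 3, 5 → best response b4.
Player II against a3: payoffs -3, -5, 1, 5 → best response b4.
Player II against a4: payoffs -2, -4, -3, 0 → best response b4.
No profile is a mutual best response for all players.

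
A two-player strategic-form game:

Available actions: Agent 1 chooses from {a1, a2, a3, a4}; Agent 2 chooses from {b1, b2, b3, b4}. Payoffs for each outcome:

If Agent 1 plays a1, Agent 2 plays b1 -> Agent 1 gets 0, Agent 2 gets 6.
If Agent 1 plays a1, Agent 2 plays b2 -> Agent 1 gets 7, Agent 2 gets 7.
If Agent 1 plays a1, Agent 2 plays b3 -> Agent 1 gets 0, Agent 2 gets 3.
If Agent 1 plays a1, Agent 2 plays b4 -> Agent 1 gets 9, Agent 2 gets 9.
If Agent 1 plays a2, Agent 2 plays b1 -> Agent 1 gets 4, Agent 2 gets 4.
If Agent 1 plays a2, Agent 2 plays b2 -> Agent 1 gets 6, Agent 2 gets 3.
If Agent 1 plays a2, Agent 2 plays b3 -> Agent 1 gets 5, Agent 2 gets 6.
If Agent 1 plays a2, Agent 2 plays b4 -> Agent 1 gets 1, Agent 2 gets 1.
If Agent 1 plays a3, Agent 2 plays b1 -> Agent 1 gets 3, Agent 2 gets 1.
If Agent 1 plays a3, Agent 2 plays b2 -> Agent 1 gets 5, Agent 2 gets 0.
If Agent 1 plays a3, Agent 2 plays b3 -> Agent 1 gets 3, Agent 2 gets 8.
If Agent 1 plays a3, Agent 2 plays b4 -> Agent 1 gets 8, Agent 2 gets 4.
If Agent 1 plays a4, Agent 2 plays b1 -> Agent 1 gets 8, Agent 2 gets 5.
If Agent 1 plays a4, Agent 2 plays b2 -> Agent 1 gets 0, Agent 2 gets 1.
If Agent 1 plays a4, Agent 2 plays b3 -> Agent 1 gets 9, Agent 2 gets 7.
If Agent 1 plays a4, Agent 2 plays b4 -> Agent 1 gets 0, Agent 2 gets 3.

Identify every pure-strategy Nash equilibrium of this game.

Agent 1 against b1: payoffs 0, 4, 3, 8 → best response a4.
Agent 1 against b2: payoffs 7, 6, 5, 0 → best response a1.
Agent 1 against b3: payoffs 0, 5, 3, 9 → best response a4.
Agent 1 against b4: payoffs 9, 1, 8, 0 → best response a1.
Agent 2 against a1: payoffs 6, 7, 3, 9 → best response b4.
Agent 2 against a2: payoffs 4, 3, 6, 1 → best response b3.
Agent 2 against a3: payoffs 1, 0, 8, 4 → best response b3.
Agent 2 against a4: payoffs 5, 1, 7, 3 → best response b3.
Mutual best responses: (a1, b4); (a4, b3).

(a1, b4); (a4, b3)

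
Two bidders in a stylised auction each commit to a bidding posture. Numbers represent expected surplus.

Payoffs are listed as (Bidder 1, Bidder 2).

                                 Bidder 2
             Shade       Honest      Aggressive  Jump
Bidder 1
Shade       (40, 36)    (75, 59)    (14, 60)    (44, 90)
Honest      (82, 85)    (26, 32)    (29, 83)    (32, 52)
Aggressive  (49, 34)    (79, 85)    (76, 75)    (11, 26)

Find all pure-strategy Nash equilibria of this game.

For each strategy profile, look for a profitable unilateral deviation.
(Shade, Shade): Bidder 1 can switch to Honest (40 → 82). Not NE.
(Shade, Honest): Bidder 1 can switch to Aggressive (75 → 79). Not NE.
(Shade, Aggressive): Bidder 1 can switch to Honest (14 → 29). Not NE.
(Shade, Jump): Bidder 1 gets 44, best alternative 32; Bidder 2 gets 90, best alternative 60. No profitable deviation — NE.
(Honest, Shade): Bidder 1 gets 82, best alternative 49; Bidder 2 gets 85, best alternative 83. No profitable deviation — NE.
(Honest, Honest): Bidder 1 can switch to Shade (26 → 75). Not NE.
(Honest, Aggressive): Bidder 1 can switch to Aggressive (29 → 76). Not NE.
(Honest, Jump): Bidder 1 can switch to Shade (32 → 44). Not NE.
(Aggressive, Shade): Bidder 1 can switch to Honest (49 → 82). Not NE.
(Aggressive, Honest): Bidder 1 gets 79, best alternative 75; Bidder 2 gets 85, best alternative 75. No profitable deviation — NE.
(Aggressive, Aggressive): Bidder 2 can switch to Honest (75 → 85). Not NE.
(The remaining 1 profile has a profitable deviation by the same check.)

The pure Nash equilibria are (Shade, Jump), (Honest, Shade), (Aggressive, Honest).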